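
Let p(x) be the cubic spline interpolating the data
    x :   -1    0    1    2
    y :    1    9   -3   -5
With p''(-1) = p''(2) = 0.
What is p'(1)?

Put σ_i = p'' at the i-th knot. Here h = (1, 1, 1) and Δ = (8, -12, -2), so the interior equations h_(i-1)·σ_(i-1) + 2(h_(i-1)+h_i)·σ_i + h_i·σ_(i+1) = 6(Δ_i − Δ_(i-1)) read
  1·σ_0 + 4·σ_1 + 1·σ_2 = 6(Δ_1 - Δ_0) = -120
  1·σ_1 + 4·σ_2 + 1·σ_3 = 6(Δ_2 - Δ_1) = 60
Natural end conditions: σ_0 = σ_3 = 0.
Solving the tridiagonal system: σ_0 = 0, σ_1 = -36, σ_2 = 24, σ_3 = 0.
On [1, 2], p'(x) = b_2 + 2c_2·(x - 1) + 3d_2·(x - 1)² with b_2 = Δ_2 - h_2(2σ_2 + σ_3)/6 = -10, c_2 = σ_2/2 = 12, d_2 = (σ_3 - σ_2)/(6h_2) = -4. So p'(1) = -10.

-10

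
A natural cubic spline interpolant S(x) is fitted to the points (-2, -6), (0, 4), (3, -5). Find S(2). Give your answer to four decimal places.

Let M_i = S''(x_i). Step sizes h_i = 2, 3; slopes of the chords Δ_i = (y_(i+1) - y_i)/h_i = 5, -3.
  2·M_0 + 10·M_1 + 3·M_2 = 6(Δ_1 - Δ_0) = -48
Natural end conditions: M_0 = M_2 = 0.
Solving: M_0 = 0, M_1 = -24/5, M_2 = 0.
On [0, 3], S(x) = 4 + 9/5·x - 12/5·x² + 4/15·x³.
With x = 2: S(2) = 2/15.

0.1333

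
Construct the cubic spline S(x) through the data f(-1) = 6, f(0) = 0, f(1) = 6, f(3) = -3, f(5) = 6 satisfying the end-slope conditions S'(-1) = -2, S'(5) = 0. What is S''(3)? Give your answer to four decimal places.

15.5476

Put σ_i = S'' at the i-th knot. Here h = (1, 1, 2, 2) and Δ = (-6, 6, -9/2, 9/2), so the interior equations h_(i-1)·σ_(i-1) + 2(h_(i-1)+h_i)·σ_i + h_i·σ_(i+1) = 6(Δ_i − Δ_(i-1)) read
  1·σ_0 + 4·σ_1 + 1·σ_2 = 6(Δ_1 - Δ_0) = 72
  1·σ_1 + 6·σ_2 + 2·σ_3 = 6(Δ_2 - Δ_1) = -63
  2·σ_2 + 8·σ_3 + 2·σ_4 = 6(Δ_3 - Δ_2) = 54
Clamped end conditions give two more equations: 2h_0·σ_0 + h_0·σ_1 = 6(Δ_0 - S'(-1)) = -24 and h_3·σ_3 + 2h_3·σ_4 = 6(S'(5) - Δ_3) = -27.
Forward elimination and back-substitution give σ_0 = -566/21, σ_1 = 628/21, σ_2 = -62/3, σ_3 = 653/42, σ_4 = -305/21.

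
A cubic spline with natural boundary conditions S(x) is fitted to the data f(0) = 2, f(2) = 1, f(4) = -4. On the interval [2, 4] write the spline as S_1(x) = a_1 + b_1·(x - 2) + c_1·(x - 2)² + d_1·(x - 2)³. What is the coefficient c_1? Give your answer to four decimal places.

With M_i denoting the second derivative at x_i, h_i = 2, 2, and Δ_i = (y_(i+1) − y_i)/h_i = -1/2, -5/2:
  2·M_0 + 8·M_1 + 2·M_2 = 6(Δ_1 - Δ_0) = -12
Natural end conditions: M_0 = M_2 = 0.
Hence M_0 = 0, M_1 = -3/2, M_2 = 0.
On [2, 4], with S_1(x) = a_1 + b_1·(x - 2) + c_1·(x - 2)² + d_1·(x - 2)³: c_1 = M_1/2 = -3/4, d_1 = (M_2 - M_1)/(6h_1) = 1/8, b_1 = Δ_1 - h_1(2M_1 + M_2)/6 = -3/2.

-0.7500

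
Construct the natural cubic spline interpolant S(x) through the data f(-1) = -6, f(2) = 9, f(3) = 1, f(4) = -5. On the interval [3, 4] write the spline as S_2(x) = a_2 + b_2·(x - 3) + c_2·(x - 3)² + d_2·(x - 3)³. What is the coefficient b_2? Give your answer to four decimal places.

-7.8710

Let σ_i = S''(x_i). Step sizes h_i = 3, 1, 1; slopes of the chords Δ_i = (y_(i+1) - y_i)/h_i = 5, -8, -6.
  3·σ_0 + 8·σ_1 + 1·σ_2 = 6(Δ_1 - Δ_0) = -78
  1·σ_1 + 4·σ_2 + 1·σ_3 = 6(Δ_2 - Δ_1) = 12
Natural end conditions: σ_0 = σ_3 = 0.
Solving the tridiagonal system: σ_0 = 0, σ_1 = -324/31, σ_2 = 174/31, σ_3 = 0.
On [3, 4], with S_2(x) = a_2 + b_2·(x - 3) + c_2·(x - 3)² + d_2·(x - 3)³: c_2 = σ_2/2 = 87/31, d_2 = (σ_3 - σ_2)/(6h_2) = -29/31, b_2 = Δ_2 - h_2(2σ_2 + σ_3)/6 = -244/31.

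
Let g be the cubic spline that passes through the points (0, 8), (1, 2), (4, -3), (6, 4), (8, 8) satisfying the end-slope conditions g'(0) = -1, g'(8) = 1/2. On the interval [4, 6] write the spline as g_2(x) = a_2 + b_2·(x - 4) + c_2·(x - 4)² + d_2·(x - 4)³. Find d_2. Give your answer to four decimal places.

With M_i denoting the second derivative at x_i, h_i = 1, 3, 2, 2, and Δ_i = (y_(i+1) − y_i)/h_i = -6, -5/3, 7/2, 2:
  1·M_0 + 8·M_1 + 3·M_2 = 6(Δ_1 - Δ_0) = 26
  3·M_1 + 10·M_2 + 2·M_3 = 6(Δ_2 - Δ_1) = 31
  2·M_2 + 8·M_3 + 2·M_4 = 6(Δ_3 - Δ_2) = -9
Clamped end conditions give two more equations: 2h_0·M_0 + h_0·M_1 = 6(Δ_0 - g'(0)) = -30 and h_3·M_3 + 2h_3·M_4 = 6(g'(8) - Δ_3) = -9.
Forward elimination and back-substitution give M_0 = -1249/72, M_1 = 169/36, M_2 = 139/72, M_3 = -43/36, M_4 = -119/72.
On [4, 6], with g_2(x) = a_2 + b_2·(x - 4) + c_2·(x - 4)² + d_2·(x - 4)³: c_2 = M_2/2 = 139/144, d_2 = (M_3 - M_2)/(6h_2) = -25/96, b_2 = Δ_2 - h_2(2M_2 + M_3)/6 = 47/18.

-0.2604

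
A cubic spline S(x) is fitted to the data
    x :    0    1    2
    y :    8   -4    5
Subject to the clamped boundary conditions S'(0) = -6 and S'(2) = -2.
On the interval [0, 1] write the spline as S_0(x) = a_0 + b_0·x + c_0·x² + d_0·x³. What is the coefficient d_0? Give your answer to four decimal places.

Let m_i = S''(x_i). Step sizes h_i = 1, 1; slopes of the chords Δ_i = (y_(i+1) - y_i)/h_i = -12, 9.
  1·m_0 + 4·m_1 + 1·m_2 = 6(Δ_1 - Δ_0) = 126
Clamped end conditions give two more equations: 2h_0·m_0 + h_0·m_1 = 6(Δ_0 - S'(0)) = -36 and h_1·m_1 + 2h_1·m_2 = 6(S'(2) - Δ_1) = -66.
Solving: m_0 = -95/2, m_1 = 59, m_2 = -125/2.
On [0, 1], with S_0(x) = a_0 + b_0·x + c_0·x² + d_0·x³: c_0 = m_0/2 = -95/4, d_0 = (m_1 - m_0)/(6h_0) = 71/4, b_0 = Δ_0 - h_0(2m_0 + m_1)/6 = -6.

17.7500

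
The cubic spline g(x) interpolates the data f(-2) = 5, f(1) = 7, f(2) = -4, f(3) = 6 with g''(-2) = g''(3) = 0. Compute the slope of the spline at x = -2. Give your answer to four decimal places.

7.2151

Write σ_i for g''(x_i). With h_i = 3, 1, 1 and divided differences Δ_i = 2/3, -11, 10, the continuity of g' gives the tridiagonal system
  3·σ_0 + 8·σ_1 + 1·σ_2 = 6(Δ_1 - Δ_0) = -70
  1·σ_1 + 4·σ_2 + 1·σ_3 = 6(Δ_2 - Δ_1) = 126
Natural end conditions: σ_0 = σ_3 = 0.
Hence σ_0 = 0, σ_1 = -406/31, σ_2 = 1078/31, σ_3 = 0.
On [-2, 1], g'(x) = b_0 + 2c_0·(x + 2) + 3d_0·(x + 2)² with b_0 = Δ_0 - h_0(2σ_0 + σ_1)/6 = 671/93, c_0 = σ_0/2 = 0, d_0 = (σ_1 - σ_0)/(6h_0) = -203/279. So g'(-2) = 671/93.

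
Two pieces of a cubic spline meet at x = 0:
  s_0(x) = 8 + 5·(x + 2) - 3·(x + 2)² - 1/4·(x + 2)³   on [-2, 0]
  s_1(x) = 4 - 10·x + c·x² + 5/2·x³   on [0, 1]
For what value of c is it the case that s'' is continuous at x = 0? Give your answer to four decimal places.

s_0''(x) = -6 - 3/2·(x + 2), so s_0''(0) = -9. On the right, s_1''(0) = 2c, so c = -9/2.

-4.5000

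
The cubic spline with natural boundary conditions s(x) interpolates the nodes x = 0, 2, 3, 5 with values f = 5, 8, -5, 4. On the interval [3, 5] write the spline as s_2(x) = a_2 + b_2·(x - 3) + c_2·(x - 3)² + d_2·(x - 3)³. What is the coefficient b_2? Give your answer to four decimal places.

Put M_i = s'' at the i-th knot. Here h = (2, 1, 2) and Δ = (3/2, -13, 9/2), so the interior equations h_(i-1)·M_(i-1) + 2(h_(i-1)+h_i)·M_i + h_i·M_(i+1) = 6(Δ_i − Δ_(i-1)) read
  2·M_0 + 6·M_1 + 1·M_2 = 6(Δ_1 - Δ_0) = -87
  1·M_1 + 6·M_2 + 2·M_3 = 6(Δ_2 - Δ_1) = 105
Natural end conditions: M_0 = M_3 = 0.
Forward elimination and back-substitution give M_0 = 0, M_1 = -627/35, M_2 = 717/35, M_3 = 0.
On [3, 5], with s_2(x) = a_2 + b_2·(x - 3) + c_2·(x - 3)² + d_2·(x - 3)³: c_2 = M_2/2 = 717/70, d_2 = (M_3 - M_2)/(6h_2) = -239/140, b_2 = Δ_2 - h_2(2M_2 + M_3)/6 = -641/70.

-9.1571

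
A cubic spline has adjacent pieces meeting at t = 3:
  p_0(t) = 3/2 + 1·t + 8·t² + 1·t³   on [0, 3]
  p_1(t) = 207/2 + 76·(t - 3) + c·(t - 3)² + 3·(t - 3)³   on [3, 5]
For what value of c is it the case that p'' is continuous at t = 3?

17

p_0''(t) = 16 + 6·t, so p_0''(3) = 34. On the right, p_1''(3) = 2c, so c = 17.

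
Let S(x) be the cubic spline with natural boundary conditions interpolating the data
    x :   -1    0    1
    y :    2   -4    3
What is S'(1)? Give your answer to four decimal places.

Put σ_i = S'' at the i-th knot. Here h = (1, 1) and Δ = (-6, 7), so the interior equations h_(i-1)·σ_(i-1) + 2(h_(i-1)+h_i)·σ_i + h_i·σ_(i+1) = 6(Δ_i − Δ_(i-1)) read
  1·σ_0 + 4·σ_1 + 1·σ_2 = 6(Δ_1 - Δ_0) = 78
Natural end conditions: σ_0 = σ_2 = 0.
Solving: σ_0 = 0, σ_1 = 39/2, σ_2 = 0.
On [0, 1], S'(x) = b_1 + 2c_1·x + 3d_1·x² with b_1 = Δ_1 - h_1(2σ_1 + σ_2)/6 = 1/2, c_1 = σ_1/2 = 39/4, d_1 = (σ_2 - σ_1)/(6h_1) = -13/4. So S'(1) = 41/4.

10.2500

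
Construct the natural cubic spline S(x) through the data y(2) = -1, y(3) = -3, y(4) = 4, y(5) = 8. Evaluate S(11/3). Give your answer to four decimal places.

1.4148

With M_i denoting the second derivative at x_i, h_i = 1, 1, 1, and Δ_i = (y_(i+1) − y_i)/h_i = -2, 7, 4:
  1·M_0 + 4·M_1 + 1·M_2 = 6(Δ_1 - Δ_0) = 54
  1·M_1 + 4·M_2 + 1·M_3 = 6(Δ_2 - Δ_1) = -18
Natural end conditions: M_0 = M_3 = 0.
Solving the tridiagonal system: M_0 = 0, M_1 = 78/5, M_2 = -42/5, M_3 = 0.
On [3, 4], S(x) = -3 + 16/5·(x - 3) + 39/5·(x - 3)² - 4·(x - 3)³.
With (x - 3) = 2/3: S(11/3) = 191/135.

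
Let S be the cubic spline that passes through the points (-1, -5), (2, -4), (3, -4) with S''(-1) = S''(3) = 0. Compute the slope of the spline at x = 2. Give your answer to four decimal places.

With M_i denoting the second derivative at x_i, h_i = 3, 1, and Δ_i = (y_(i+1) − y_i)/h_i = 1/3, 0:
  3·M_0 + 8·M_1 + 1·M_2 = 6(Δ_1 - Δ_0) = -2
Natural end conditions: M_0 = M_2 = 0.
Solving: M_0 = 0, M_1 = -1/4, M_2 = 0.
On [2, 3], S'(x) = b_1 + 2c_1·(x - 2) + 3d_1·(x - 2)² with b_1 = Δ_1 - h_1(2M_1 + M_2)/6 = 1/12, c_1 = M_1/2 = -1/8, d_1 = (M_2 - M_1)/(6h_1) = 1/24. So S'(2) = 1/12.

0.0833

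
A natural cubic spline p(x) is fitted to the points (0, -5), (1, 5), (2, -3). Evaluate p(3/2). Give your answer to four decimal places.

2.6875

Put m_i = p'' at the i-th knot. Here h = (1, 1) and Δ = (10, -8), so the interior equations h_(i-1)·m_(i-1) + 2(h_(i-1)+h_i)·m_i + h_i·m_(i+1) = 6(Δ_i − Δ_(i-1)) read
  1·m_0 + 4·m_1 + 1·m_2 = 6(Δ_1 - Δ_0) = -108
Natural end conditions: m_0 = m_2 = 0.
Hence m_0 = 0, m_1 = -27, m_2 = 0.
On [1, 2], p(x) = 5 + 1·(x - 1) - 27/2·(x - 1)² + 9/2·(x - 1)³.
With (x - 1) = 1/2: p(3/2) = 43/16.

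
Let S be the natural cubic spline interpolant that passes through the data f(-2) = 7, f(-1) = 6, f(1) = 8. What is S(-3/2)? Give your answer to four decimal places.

Write σ_i for S''(x_i). With h_i = 1, 2 and divided differences Δ_i = -1, 1, the continuity of S' gives the tridiagonal system
  1·σ_0 + 6·σ_1 + 2·σ_2 = 6(Δ_1 - Δ_0) = 12
Natural end conditions: σ_0 = σ_2 = 0.
Hence σ_0 = 0, σ_1 = 2, σ_2 = 0.
On [-2, -1], S(x) = 7 - 4/3·(x + 2) + 0·(x + 2)² + 1/3·(x + 2)³.
With (x + 2) = 1/2: S(-3/2) = 51/8.

6.3750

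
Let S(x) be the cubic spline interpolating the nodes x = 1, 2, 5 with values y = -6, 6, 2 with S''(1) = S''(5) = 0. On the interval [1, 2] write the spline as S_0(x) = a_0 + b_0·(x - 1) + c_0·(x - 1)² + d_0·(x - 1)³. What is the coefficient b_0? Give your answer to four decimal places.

13.6667

With M_i denoting the second derivative at x_i, h_i = 1, 3, and Δ_i = (y_(i+1) − y_i)/h_i = 12, -4/3:
  1·M_0 + 8·M_1 + 3·M_2 = 6(Δ_1 - Δ_0) = -80
Natural end conditions: M_0 = M_2 = 0.
Hence M_0 = 0, M_1 = -10, M_2 = 0.
On [1, 2], with S_0(x) = a_0 + b_0·(x - 1) + c_0·(x - 1)² + d_0·(x - 1)³: c_0 = M_0/2 = 0, d_0 = (M_1 - M_0)/(6h_0) = -5/3, b_0 = Δ_0 - h_0(2M_0 + M_1)/6 = 41/3.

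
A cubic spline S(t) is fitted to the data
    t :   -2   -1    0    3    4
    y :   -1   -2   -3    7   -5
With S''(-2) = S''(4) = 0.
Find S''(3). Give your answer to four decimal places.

Write M_i for S''(x_i). With h_i = 1, 1, 3, 1 and divided differences Δ_i = -1, -1, 10/3, -12, the continuity of S' gives the tridiagonal system
  1·M_0 + 4·M_1 + 1·M_2 = 6(Δ_1 - Δ_0) = 0
  1·M_1 + 8·M_2 + 3·M_3 = 6(Δ_2 - Δ_1) = 26
  3·M_2 + 8·M_3 + 1·M_4 = 6(Δ_3 - Δ_2) = -92
Natural end conditions: M_0 = M_4 = 0.
Solving: M_0 = 0, M_1 = -121/53, M_2 = 484/53, M_3 = -791/53, M_4 = 0.

-14.9245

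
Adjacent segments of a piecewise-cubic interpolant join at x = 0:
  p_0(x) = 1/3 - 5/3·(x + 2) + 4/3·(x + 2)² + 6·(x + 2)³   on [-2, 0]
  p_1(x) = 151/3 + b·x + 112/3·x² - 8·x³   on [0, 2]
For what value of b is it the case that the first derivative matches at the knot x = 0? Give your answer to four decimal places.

75.6667

p_0'(x) = -5/3 + 8/3·(x + 2) + 18·(x + 2)², so p_0'(0) = 227/3. On the right, p_1'(0) = b, so b = 227/3.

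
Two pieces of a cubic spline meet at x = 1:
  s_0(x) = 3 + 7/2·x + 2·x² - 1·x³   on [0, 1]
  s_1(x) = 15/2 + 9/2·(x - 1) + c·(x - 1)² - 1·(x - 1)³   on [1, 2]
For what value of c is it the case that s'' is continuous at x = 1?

-1

s_0''(x) = 4 - 6·x, so s_0''(1) = -2. On the right, s_1''(1) = 2c, so c = -1.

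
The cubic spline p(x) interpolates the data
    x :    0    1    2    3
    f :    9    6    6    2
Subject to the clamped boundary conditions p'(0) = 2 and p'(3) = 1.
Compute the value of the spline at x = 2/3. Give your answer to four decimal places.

7.2321

Let M_i = p''(x_i). Step sizes h_i = 1, 1, 1; slopes of the chords Δ_i = (y_(i+1) - y_i)/h_i = -3, 0, -4.
  1·M_0 + 4·M_1 + 1·M_2 = 6(Δ_1 - Δ_0) = 18
  1·M_1 + 4·M_2 + 1·M_3 = 6(Δ_2 - Δ_1) = -24
Clamped end conditions give two more equations: 2h_0·M_0 + h_0·M_1 = 6(Δ_0 - p'(0)) = -30 and h_2·M_2 + 2h_2·M_3 = 6(p'(3) - Δ_2) = 30.
Solving the tridiagonal system: M_0 = -328/15, M_1 = 206/15, M_2 = -226/15, M_3 = 338/15.
On [0, 1], p(x) = 9 + 2·x - 164/15·x² + 89/15·x³.
With x = 2/3: p(2/3) = 2929/405.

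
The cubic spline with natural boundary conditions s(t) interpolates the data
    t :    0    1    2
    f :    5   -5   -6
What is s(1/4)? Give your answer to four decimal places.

1.9727

Put σ_i = s'' at the i-th knot. Here h = (1, 1) and Δ = (-10, -1), so the interior equations h_(i-1)·σ_(i-1) + 2(h_(i-1)+h_i)·σ_i + h_i·σ_(i+1) = 6(Δ_i − Δ_(i-1)) read
  1·σ_0 + 4·σ_1 + 1·σ_2 = 6(Δ_1 - Δ_0) = 54
Natural end conditions: σ_0 = σ_2 = 0.
Solving the tridiagonal system: σ_0 = 0, σ_1 = 27/2, σ_2 = 0.
On [0, 1], s(t) = 5 - 49/4·t + 0·t² + 9/4·t³.
With t = 1/4: s(1/4) = 505/256.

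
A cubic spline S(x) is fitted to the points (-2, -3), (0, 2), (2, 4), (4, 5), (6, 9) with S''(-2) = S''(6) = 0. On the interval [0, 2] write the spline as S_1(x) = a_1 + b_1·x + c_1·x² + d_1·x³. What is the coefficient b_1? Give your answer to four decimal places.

1.8214

Let M_i = S''(x_i). Step sizes h_i = 2, 2, 2, 2; slopes of the chords Δ_i = (y_(i+1) - y_i)/h_i = 5/2, 1, 1/2, 2.
  2·M_0 + 8·M_1 + 2·M_2 = 6(Δ_1 - Δ_0) = -9
  2·M_1 + 8·M_2 + 2·M_3 = 6(Δ_2 - Δ_1) = -3
  2·M_2 + 8·M_3 + 2·M_4 = 6(Δ_3 - Δ_2) = 9
Natural end conditions: M_0 = M_4 = 0.
Solving the tridiagonal system: M_0 = 0, M_1 = -57/56, M_2 = -3/7, M_3 = 69/56, M_4 = 0.
On [0, 2], with S_1(x) = a_1 + b_1·x + c_1·x² + d_1·x³: c_1 = M_1/2 = -57/112, d_1 = (M_2 - M_1)/(6h_1) = 11/224, b_1 = Δ_1 - h_1(2M_1 + M_2)/6 = 51/28.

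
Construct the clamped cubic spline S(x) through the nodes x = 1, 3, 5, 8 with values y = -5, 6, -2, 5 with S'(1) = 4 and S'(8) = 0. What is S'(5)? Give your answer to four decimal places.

-2.4189

Write M_i for S''(x_i). With h_i = 2, 2, 3 and divided differences Δ_i = 11/2, -4, 7/3, the continuity of S' gives the tridiagonal system
  2·M_0 + 8·M_1 + 2·M_2 = 6(Δ_1 - Δ_0) = -57
  2·M_1 + 10·M_2 + 3·M_3 = 6(Δ_2 - Δ_1) = 38
Clamped end conditions give two more equations: 2h_0·M_0 + h_0·M_1 = 6(Δ_0 - S'(1)) = 9 and h_2·M_2 + 2h_2·M_3 = 6(S'(8) - Δ_2) = -14.
Solving: M_0 = 575/74, M_1 = -817/74, M_2 = 292/37, M_3 = -697/111.
On [5, 8], S'(x) = b_2 + 2c_2·(x - 5) + 3d_2·(x - 5)² with b_2 = Δ_2 - h_2(2M_2 + M_3)/6 = -179/74, c_2 = M_2/2 = 146/37, d_2 = (M_3 - M_2)/(6h_2) = -1573/1998. So S'(5) = -179/74.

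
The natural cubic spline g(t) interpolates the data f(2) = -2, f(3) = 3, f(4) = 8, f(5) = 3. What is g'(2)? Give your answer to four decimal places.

Put σ_i = g'' at the i-th knot. Here h = (1, 1, 1) and Δ = (5, 5, -5), so the interior equations h_(i-1)·σ_(i-1) + 2(h_(i-1)+h_i)·σ_i + h_i·σ_(i+1) = 6(Δ_i − Δ_(i-1)) read
  1·σ_0 + 4·σ_1 + 1·σ_2 = 6(Δ_1 - Δ_0) = 0
  1·σ_1 + 4·σ_2 + 1·σ_3 = 6(Δ_2 - Δ_1) = -60
Natural end conditions: σ_0 = σ_3 = 0.
Forward elimination and back-substitution give σ_0 = 0, σ_1 = 4, σ_2 = -16, σ_3 = 0.
On [2, 3], g'(t) = b_0 + 2c_0·(t - 2) + 3d_0·(t - 2)² with b_0 = Δ_0 - h_0(2σ_0 + σ_1)/6 = 13/3, c_0 = σ_0/2 = 0, d_0 = (σ_1 - σ_0)/(6h_0) = 2/3. So g'(2) = 13/3.

4.3333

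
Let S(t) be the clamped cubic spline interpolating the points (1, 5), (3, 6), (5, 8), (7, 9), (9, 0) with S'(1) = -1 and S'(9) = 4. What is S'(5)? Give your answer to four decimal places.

2.0357

Put M_i = S'' at the i-th knot. Here h = (2, 2, 2, 2) and Δ = (1/2, 1, 1/2, -9/2), so the interior equations h_(i-1)·M_(i-1) + 2(h_(i-1)+h_i)·M_i + h_i·M_(i+1) = 6(Δ_i − Δ_(i-1)) read
  2·M_0 + 8·M_1 + 2·M_2 = 6(Δ_1 - Δ_0) = 3
  2·M_1 + 8·M_2 + 2·M_3 = 6(Δ_2 - Δ_1) = -3
  2·M_2 + 8·M_3 + 2·M_4 = 6(Δ_3 - Δ_2) = -30
Clamped end conditions give two more equations: 2h_0·M_0 + h_0·M_1 = 6(Δ_0 - S'(1)) = 9 and h_3·M_3 + 2h_3·M_4 = 6(S'(9) - Δ_3) = 51.
Forward elimination and back-substitution give M_0 = 295/112, M_1 = -43/56, M_2 = 31/16, M_3 = -475/56, M_4 = 1903/112.
On [5, 7], S'(t) = b_2 + 2c_2·(t - 5) + 3d_2·(t - 5)² with b_2 = Δ_2 - h_2(2M_2 + M_3)/6 = 57/28, c_2 = M_2/2 = 31/32, d_2 = (M_3 - M_2)/(6h_2) = -389/448. So S'(5) = 57/28.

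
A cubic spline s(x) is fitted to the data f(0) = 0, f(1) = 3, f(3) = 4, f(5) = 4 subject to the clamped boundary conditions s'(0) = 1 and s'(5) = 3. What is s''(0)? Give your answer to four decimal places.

7.7826

With m_i denoting the second derivative at x_i, h_i = 1, 2, 2, and Δ_i = (y_(i+1) − y_i)/h_i = 3, 1/2, 0:
  1·m_0 + 6·m_1 + 2·m_2 = 6(Δ_1 - Δ_0) = -15
  2·m_1 + 8·m_2 + 2·m_3 = 6(Δ_2 - Δ_1) = -3
Clamped end conditions give two more equations: 2h_0·m_0 + h_0·m_1 = 6(Δ_0 - s'(0)) = 12 and h_2·m_2 + 2h_2·m_3 = 6(s'(5) - Δ_2) = 18.
Hence m_0 = 179/23, m_1 = -82/23, m_2 = -16/23, m_3 = 223/46.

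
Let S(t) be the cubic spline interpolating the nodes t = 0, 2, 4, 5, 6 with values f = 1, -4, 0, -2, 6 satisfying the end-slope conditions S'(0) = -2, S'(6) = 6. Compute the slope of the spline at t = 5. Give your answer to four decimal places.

3.5774

With M_i denoting the second derivative at x_i, h_i = 2, 2, 1, 1, and Δ_i = (y_(i+1) − y_i)/h_i = -5/2, 2, -2, 8:
  2·M_0 + 8·M_1 + 2·M_2 = 6(Δ_1 - Δ_0) = 27
  2·M_1 + 6·M_2 + 1·M_3 = 6(Δ_2 - Δ_1) = -24
  1·M_2 + 4·M_3 + 1·M_4 = 6(Δ_3 - Δ_2) = 60
Clamped end conditions give two more equations: 2h_0·M_0 + h_0·M_1 = 6(Δ_0 - S'(0)) = -3 and h_3·M_3 + 2h_3·M_4 = 6(S'(6) - Δ_3) = -12.
Forward elimination and back-substitution give M_0 = -353/84, M_1 = 145/21, M_2 = -119/12, M_3 = 911/42, M_4 = -1415/84.
On [5, 6], S'(t) = b_3 + 2c_3·(t - 5) + 3d_3·(t - 5)² with b_3 = Δ_3 - h_3(2M_3 + M_4)/6 = 601/168, c_3 = M_3/2 = 911/84, d_3 = (M_4 - M_3)/(6h_3) = -1079/168. So S'(5) = 601/168.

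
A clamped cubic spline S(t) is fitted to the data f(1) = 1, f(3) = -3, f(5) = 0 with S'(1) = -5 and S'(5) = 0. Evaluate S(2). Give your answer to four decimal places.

Write σ_i for S''(x_i). With h_i = 2, 2 and divided differences Δ_i = -2, 3/2, the continuity of S' gives the tridiagonal system
  2·σ_0 + 8·σ_1 + 2·σ_2 = 6(Δ_1 - Δ_0) = 21
Clamped end conditions give two more equations: 2h_0·σ_0 + h_0·σ_1 = 6(Δ_0 - S'(1)) = 18 and h_1·σ_1 + 2h_1·σ_2 = 6(S'(5) - Δ_1) = -9.
Solving the tridiagonal system: σ_0 = 25/8, σ_1 = 11/4, σ_2 = -29/8.
On [1, 3], S(t) = 1 - 5·(t - 1) + 25/16·(t - 1)² - 1/32·(t - 1)³.
With (t - 1) = 1: S(2) = -79/32.

-2.4688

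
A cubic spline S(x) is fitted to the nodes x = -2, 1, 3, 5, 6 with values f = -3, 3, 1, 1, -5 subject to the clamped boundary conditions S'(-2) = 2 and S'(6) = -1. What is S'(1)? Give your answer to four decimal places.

Put m_i = S'' at the i-th knot. Here h = (3, 2, 2, 1) and Δ = (2, -1, 0, -6), so the interior equations h_(i-1)·m_(i-1) + 2(h_(i-1)+h_i)·m_i + h_i·m_(i+1) = 6(Δ_i − Δ_(i-1)) read
  3·m_0 + 10·m_1 + 2·m_2 = 6(Δ_1 - Δ_0) = -18
  2·m_1 + 8·m_2 + 2·m_3 = 6(Δ_2 - Δ_1) = 6
  2·m_2 + 6·m_3 + 1·m_4 = 6(Δ_3 - Δ_2) = -36
Clamped end conditions give two more equations: 2h_0·m_0 + h_0·m_1 = 6(Δ_0 - S'(-2)) = 0 and h_3·m_3 + 2h_3·m_4 = 6(S'(6) - Δ_3) = 30.
Hence m_0 = 165/106, m_1 = -165/53, m_2 = 897/212, m_3 = -573/53, m_4 = 2163/106.
On [1, 3], S'(x) = b_1 + 2c_1·(x - 1) + 3d_1·(x - 1)² with b_1 = Δ_1 - h_1(2m_1 + m_2)/6 = -71/212, c_1 = m_1/2 = -165/106, d_1 = (m_2 - m_1)/(6h_1) = 519/848. So S'(1) = -71/212.

-0.3349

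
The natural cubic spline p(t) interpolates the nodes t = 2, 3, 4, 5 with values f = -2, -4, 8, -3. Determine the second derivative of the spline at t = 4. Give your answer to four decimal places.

With m_i denoting the second derivative at x_i, h_i = 1, 1, 1, and Δ_i = (y_(i+1) − y_i)/h_i = -2, 12, -11:
  1·m_0 + 4·m_1 + 1·m_2 = 6(Δ_1 - Δ_0) = 84
  1·m_1 + 4·m_2 + 1·m_3 = 6(Δ_2 - Δ_1) = -138
Natural end conditions: m_0 = m_3 = 0.
Hence m_0 = 0, m_1 = 158/5, m_2 = -212/5, m_3 = 0.

-42.4000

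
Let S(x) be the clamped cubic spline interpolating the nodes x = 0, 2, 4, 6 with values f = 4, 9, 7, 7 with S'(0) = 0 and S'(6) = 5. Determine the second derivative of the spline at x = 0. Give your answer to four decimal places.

5.7667

Put M_i = S'' at the i-th knot. Here h = (2, 2, 2) and Δ = (5/2, -1, 0), so the interior equations h_(i-1)·M_(i-1) + 2(h_(i-1)+h_i)·M_i + h_i·M_(i+1) = 6(Δ_i − Δ_(i-1)) read
  2·M_0 + 8·M_1 + 2·M_2 = 6(Δ_1 - Δ_0) = -21
  2·M_1 + 8·M_2 + 2·M_3 = 6(Δ_2 - Δ_1) = 6
Clamped end conditions give two more equations: 2h_0·M_0 + h_0·M_1 = 6(Δ_0 - S'(0)) = 15 and h_2·M_2 + 2h_2·M_3 = 6(S'(6) - Δ_2) = 30.
Solving: M_0 = 173/30, M_1 = -121/30, M_2 = -2/15, M_3 = 227/30.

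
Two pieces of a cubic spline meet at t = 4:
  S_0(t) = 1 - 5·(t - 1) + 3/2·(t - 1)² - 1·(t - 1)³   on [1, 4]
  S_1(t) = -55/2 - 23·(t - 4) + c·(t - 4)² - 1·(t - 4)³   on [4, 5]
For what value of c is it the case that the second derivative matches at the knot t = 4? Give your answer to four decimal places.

S_0''(t) = 3 - 6·(t - 1), so S_0''(4) = -15. On the right, S_1''(4) = 2c, so c = -15/2.

-7.5000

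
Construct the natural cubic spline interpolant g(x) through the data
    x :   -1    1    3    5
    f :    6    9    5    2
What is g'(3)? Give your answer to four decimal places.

-2.2333

Put m_i = g'' at the i-th knot. Here h = (2, 2, 2) and Δ = (3/2, -2, -3/2), so the interior equations h_(i-1)·m_(i-1) + 2(h_(i-1)+h_i)·m_i + h_i·m_(i+1) = 6(Δ_i − Δ_(i-1)) read
  2·m_0 + 8·m_1 + 2·m_2 = 6(Δ_1 - Δ_0) = -21
  2·m_1 + 8·m_2 + 2·m_3 = 6(Δ_2 - Δ_1) = 3
Natural end conditions: m_0 = m_3 = 0.
Solving: m_0 = 0, m_1 = -29/10, m_2 = 11/10, m_3 = 0.
On [3, 5], g'(x) = b_2 + 2c_2·(x - 3) + 3d_2·(x - 3)² with b_2 = Δ_2 - h_2(2m_2 + m_3)/6 = -67/30, c_2 = m_2/2 = 11/20, d_2 = (m_3 - m_2)/(6h_2) = -11/120. So g'(3) = -67/30.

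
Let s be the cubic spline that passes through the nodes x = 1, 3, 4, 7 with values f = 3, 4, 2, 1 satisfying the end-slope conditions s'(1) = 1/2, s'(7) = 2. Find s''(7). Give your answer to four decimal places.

Put M_i = s'' at the i-th knot. Here h = (2, 1, 3) and Δ = (1/2, -2, -1/3), so the interior equations h_(i-1)·M_(i-1) + 2(h_(i-1)+h_i)·M_i + h_i·M_(i+1) = 6(Δ_i − Δ_(i-1)) read
  2·M_0 + 6·M_1 + 1·M_2 = 6(Δ_1 - Δ_0) = -15
  1·M_1 + 8·M_2 + 3·M_3 = 6(Δ_2 - Δ_1) = 10
Clamped end conditions give two more equations: 2h_0·M_0 + h_0·M_1 = 6(Δ_0 - s'(1)) = 0 and h_2·M_2 + 2h_2·M_3 = 6(s'(7) - Δ_2) = 14.
Forward elimination and back-substitution give M_0 = 67/42, M_1 = -67/21, M_2 = 20/21, M_3 = 13/7.

1.8571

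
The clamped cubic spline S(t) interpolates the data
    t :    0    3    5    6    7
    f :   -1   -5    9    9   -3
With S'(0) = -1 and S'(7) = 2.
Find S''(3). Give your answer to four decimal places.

Write σ_i for S''(x_i). With h_i = 3, 2, 1, 1 and divided differences Δ_i = -4/3, 7, 0, -12, the continuity of S' gives the tridiagonal system
  3·σ_0 + 10·σ_1 + 2·σ_2 = 6(Δ_1 - Δ_0) = 50
  2·σ_1 + 6·σ_2 + 1·σ_3 = 6(Δ_2 - Δ_1) = -42
  1·σ_2 + 4·σ_3 + 1·σ_4 = 6(Δ_3 - Δ_2) = -72
Clamped end conditions give two more equations: 2h_0·σ_0 + h_0·σ_1 = 6(Δ_0 - S'(0)) = -2 and h_3·σ_3 + 2h_3·σ_4 = 6(S'(7) - Δ_3) = 84.
Solving the tridiagonal system: σ_0 = -595/156, σ_1 = 181/26, σ_2 = -425/104, σ_3 = -1633/52, σ_4 = 6001/104.

6.9615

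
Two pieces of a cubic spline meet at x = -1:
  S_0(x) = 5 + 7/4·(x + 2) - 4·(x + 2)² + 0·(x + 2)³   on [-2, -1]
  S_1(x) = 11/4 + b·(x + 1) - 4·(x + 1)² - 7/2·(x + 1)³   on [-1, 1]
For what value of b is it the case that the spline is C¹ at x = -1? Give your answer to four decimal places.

S_0'(x) = 7/4 - 8·(x + 2) + 0·(x + 2)², so S_0'(-1) = -25/4. On the right, S_1'(-1) = b, so b = -25/4.

-6.2500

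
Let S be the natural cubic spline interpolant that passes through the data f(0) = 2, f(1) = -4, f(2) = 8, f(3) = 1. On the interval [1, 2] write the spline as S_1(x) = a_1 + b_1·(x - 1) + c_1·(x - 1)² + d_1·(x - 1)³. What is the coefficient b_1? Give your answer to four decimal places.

6.1333

With m_i denoting the second derivative at x_i, h_i = 1, 1, 1, and Δ_i = (y_(i+1) − y_i)/h_i = -6, 12, -7:
  1·m_0 + 4·m_1 + 1·m_2 = 6(Δ_1 - Δ_0) = 108
  1·m_1 + 4·m_2 + 1·m_3 = 6(Δ_2 - Δ_1) = -114
Natural end conditions: m_0 = m_3 = 0.
Solving the tridiagonal system: m_0 = 0, m_1 = 182/5, m_2 = -188/5, m_3 = 0.
On [1, 2], with S_1(x) = a_1 + b_1·(x - 1) + c_1·(x - 1)² + d_1·(x - 1)³: c_1 = m_1/2 = 91/5, d_1 = (m_2 - m_1)/(6h_1) = -37/3, b_1 = Δ_1 - h_1(2m_1 + m_2)/6 = 92/15.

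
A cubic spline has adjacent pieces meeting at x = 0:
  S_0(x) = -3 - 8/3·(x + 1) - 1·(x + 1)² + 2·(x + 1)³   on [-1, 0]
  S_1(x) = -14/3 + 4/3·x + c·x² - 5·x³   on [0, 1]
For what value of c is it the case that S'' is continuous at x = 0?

5

S_0''(x) = -2 + 12·(x + 1), so S_0''(0) = 10. On the right, S_1''(0) = 2c, so c = 5.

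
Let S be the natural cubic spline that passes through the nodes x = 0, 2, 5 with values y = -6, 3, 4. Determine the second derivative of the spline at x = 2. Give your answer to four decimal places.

With σ_i denoting the second derivative at x_i, h_i = 2, 3, and Δ_i = (y_(i+1) − y_i)/h_i = 9/2, 1/3:
  2·σ_0 + 10·σ_1 + 3·σ_2 = 6(Δ_1 - Δ_0) = -25
Natural end conditions: σ_0 = σ_2 = 0.
Solving: σ_0 = 0, σ_1 = -5/2, σ_2 = 0.

-2.5000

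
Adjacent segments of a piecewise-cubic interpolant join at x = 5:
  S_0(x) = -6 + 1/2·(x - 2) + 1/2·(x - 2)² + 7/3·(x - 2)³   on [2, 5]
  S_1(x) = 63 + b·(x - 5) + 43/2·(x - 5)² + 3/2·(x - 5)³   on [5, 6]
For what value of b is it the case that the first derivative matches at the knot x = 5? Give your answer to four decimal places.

S_0'(x) = 1/2 + 1·(x - 2) + 7·(x - 2)², so S_0'(5) = 133/2. On the right, S_1'(5) = b, so b = 133/2.

66.5000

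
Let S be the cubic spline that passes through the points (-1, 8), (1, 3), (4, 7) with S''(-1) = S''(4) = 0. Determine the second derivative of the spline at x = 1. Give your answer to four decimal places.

2.3000

With M_i denoting the second derivative at x_i, h_i = 2, 3, and Δ_i = (y_(i+1) − y_i)/h_i = -5/2, 4/3:
  2·M_0 + 10·M_1 + 3·M_2 = 6(Δ_1 - Δ_0) = 23
Natural end conditions: M_0 = M_2 = 0.
Forward elimination and back-substitution give M_0 = 0, M_1 = 23/10, M_2 = 0.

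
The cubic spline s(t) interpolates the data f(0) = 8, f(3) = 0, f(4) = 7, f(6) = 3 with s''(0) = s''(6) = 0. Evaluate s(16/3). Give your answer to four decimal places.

6.3927

Put M_i = s'' at the i-th knot. Here h = (3, 1, 2) and Δ = (-8/3, 7, -2), so the interior equations h_(i-1)·M_(i-1) + 2(h_(i-1)+h_i)·M_i + h_i·M_(i+1) = 6(Δ_i − Δ_(i-1)) read
  3·M_0 + 8·M_1 + 1·M_2 = 6(Δ_1 - Δ_0) = 58
  1·M_1 + 6·M_2 + 2·M_3 = 6(Δ_2 - Δ_1) = -54
Natural end conditions: M_0 = M_3 = 0.
Hence M_0 = 0, M_1 = 402/47, M_2 = -490/47, M_3 = 0.
On [4, 6], s(t) = 7 + 698/141·(t - 4) - 245/47·(t - 4)² + 245/282·(t - 4)³.
With (t - 4) = 4/3: s(16/3) = 24337/3807.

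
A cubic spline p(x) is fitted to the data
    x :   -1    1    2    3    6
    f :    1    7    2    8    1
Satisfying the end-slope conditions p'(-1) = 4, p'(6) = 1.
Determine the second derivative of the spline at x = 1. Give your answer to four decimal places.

Write σ_i for p''(x_i). With h_i = 2, 1, 1, 3 and divided differences Δ_i = 3, -5, 6, -7/3, the continuity of p' gives the tridiagonal system
  2·σ_0 + 6·σ_1 + 1·σ_2 = 6(Δ_1 - Δ_0) = -48
  1·σ_1 + 4·σ_2 + 1·σ_3 = 6(Δ_2 - Δ_1) = 66
  1·σ_2 + 8·σ_3 + 3·σ_4 = 6(Δ_3 - Δ_2) = -50
Clamped end conditions give two more equations: 2h_0·σ_0 + h_0·σ_1 = 6(Δ_0 - p'(-1)) = -6 and h_3·σ_3 + 2h_3·σ_4 = 6(p'(6) - Δ_3) = 20.
Solving the tridiagonal system: σ_0 = 839/158, σ_1 = -1076/79, σ_2 = 1825/79, σ_3 = -1010/79, σ_4 = 2305/237.

-13.6203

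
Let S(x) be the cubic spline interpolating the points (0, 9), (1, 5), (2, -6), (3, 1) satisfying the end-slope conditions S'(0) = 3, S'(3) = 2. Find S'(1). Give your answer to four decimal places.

Write σ_i for S''(x_i). With h_i = 1, 1, 1 and divided differences Δ_i = -4, -11, 7, the continuity of S' gives the tridiagonal system
  1·σ_0 + 4·σ_1 + 1·σ_2 = 6(Δ_1 - Δ_0) = -42
  1·σ_1 + 4·σ_2 + 1·σ_3 = 6(Δ_2 - Δ_1) = 108
Clamped end conditions give two more equations: 2h_0·σ_0 + h_0·σ_1 = 6(Δ_0 - S'(0)) = -42 and h_2·σ_2 + 2h_2·σ_3 = 6(S'(3) - Δ_2) = -30.
Forward elimination and back-substitution give σ_0 = -184/15, σ_1 = -262/15, σ_2 = 602/15, σ_3 = -526/15.
On [1, 2], S'(x) = b_1 + 2c_1·(x - 1) + 3d_1·(x - 1)² with b_1 = Δ_1 - h_1(2σ_1 + σ_2)/6 = -178/15, c_1 = σ_1/2 = -131/15, d_1 = (σ_2 - σ_1)/(6h_1) = 48/5. So S'(1) = -178/15.

-11.8667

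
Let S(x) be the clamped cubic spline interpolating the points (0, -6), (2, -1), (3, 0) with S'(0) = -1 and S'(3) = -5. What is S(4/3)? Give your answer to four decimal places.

Let m_i = S''(x_i). Step sizes h_i = 2, 1; slopes of the chords Δ_i = (y_(i+1) - y_i)/h_i = 5/2, 1.
  2·m_0 + 6·m_1 + 1·m_2 = 6(Δ_1 - Δ_0) = -9
Clamped end conditions give two more equations: 2h_0·m_0 + h_0·m_1 = 6(Δ_0 - S'(0)) = 21 and h_1·m_1 + 2h_1·m_2 = 6(S'(3) - Δ_1) = -36.
Solving: m_0 = 65/12, m_1 = -1/3, m_2 = -107/6.
On [0, 2], S(x) = -6 - 1·x + 65/24·x² - 23/48·x³.
With x = 4/3: S(4/3) = -296/81.

-3.6543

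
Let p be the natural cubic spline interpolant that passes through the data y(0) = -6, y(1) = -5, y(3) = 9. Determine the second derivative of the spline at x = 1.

Let M_i = p''(x_i). Step sizes h_i = 1, 2; slopes of the chords Δ_i = (y_(i+1) - y_i)/h_i = 1, 7.
  1·M_0 + 6·M_1 + 2·M_2 = 6(Δ_1 - Δ_0) = 36
Natural end conditions: M_0 = M_2 = 0.
Solving: M_0 = 0, M_1 = 6, M_2 = 0.

6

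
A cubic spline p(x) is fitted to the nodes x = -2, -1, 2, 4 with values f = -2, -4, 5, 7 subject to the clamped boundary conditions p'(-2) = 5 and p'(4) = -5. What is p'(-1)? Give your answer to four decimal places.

-3.6154

Write m_i for p''(x_i). With h_i = 1, 3, 2 and divided differences Δ_i = -2, 3, 1, the continuity of p' gives the tridiagonal system
  1·m_0 + 8·m_1 + 3·m_2 = 6(Δ_1 - Δ_0) = 30
  3·m_1 + 10·m_2 + 2·m_3 = 6(Δ_2 - Δ_1) = -12
Clamped end conditions give two more equations: 2h_0·m_0 + h_0·m_1 = 6(Δ_0 - p'(-2)) = -42 and h_2·m_2 + 2h_2·m_3 = 6(p'(4) - Δ_2) = -36.
Solving: m_0 = -322/13, m_1 = 98/13, m_2 = -24/13, m_3 = -105/13.
On [-1, 2], p'(x) = b_1 + 2c_1·(x + 1) + 3d_1·(x + 1)² with b_1 = Δ_1 - h_1(2m_1 + m_2)/6 = -47/13, c_1 = m_1/2 = 49/13, d_1 = (m_2 - m_1)/(6h_1) = -61/117. So p'(-1) = -47/13.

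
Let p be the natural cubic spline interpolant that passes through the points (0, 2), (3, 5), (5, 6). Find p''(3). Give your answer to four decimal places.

Write σ_i for p''(x_i). With h_i = 3, 2 and divided differences Δ_i = 1, 1/2, the continuity of p' gives the tridiagonal system
  3·σ_0 + 10·σ_1 + 2·σ_2 = 6(Δ_1 - Δ_0) = -3
Natural end conditions: σ_0 = σ_2 = 0.
Solving the tridiagonal system: σ_0 = 0, σ_1 = -3/10, σ_2 = 0.

-0.3000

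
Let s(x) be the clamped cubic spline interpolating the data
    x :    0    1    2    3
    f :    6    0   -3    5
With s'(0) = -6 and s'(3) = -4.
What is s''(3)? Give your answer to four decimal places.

-51.0667

With M_i denoting the second derivative at x_i, h_i = 1, 1, 1, and Δ_i = (y_(i+1) − y_i)/h_i = -6, -3, 8:
  1·M_0 + 4·M_1 + 1·M_2 = 6(Δ_1 - Δ_0) = 18
  1·M_1 + 4·M_2 + 1·M_3 = 6(Δ_2 - Δ_1) = 66
Clamped end conditions give two more equations: 2h_0·M_0 + h_0·M_1 = 6(Δ_0 - s'(0)) = 0 and h_2·M_2 + 2h_2·M_3 = 6(s'(3) - Δ_2) = -72.
Hence M_0 = 26/15, M_1 = -52/15, M_2 = 452/15, M_3 = -766/15.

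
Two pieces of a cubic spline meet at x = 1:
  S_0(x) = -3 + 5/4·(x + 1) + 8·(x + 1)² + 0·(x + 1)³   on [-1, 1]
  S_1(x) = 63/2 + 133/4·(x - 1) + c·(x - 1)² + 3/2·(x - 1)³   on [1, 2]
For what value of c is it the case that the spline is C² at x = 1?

8

S_0''(x) = 16 + 0·(x + 1), so S_0''(1) = 16. On the right, S_1''(1) = 2c, so c = 8.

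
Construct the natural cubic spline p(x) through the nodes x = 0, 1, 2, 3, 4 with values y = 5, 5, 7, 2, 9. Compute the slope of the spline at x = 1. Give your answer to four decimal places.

2.5000

With M_i denoting the second derivative at x_i, h_i = 1, 1, 1, 1, and Δ_i = (y_(i+1) − y_i)/h_i = 0, 2, -5, 7:
  1·M_0 + 4·M_1 + 1·M_2 = 6(Δ_1 - Δ_0) = 12
  1·M_1 + 4·M_2 + 1·M_3 = 6(Δ_2 - Δ_1) = -42
  1·M_2 + 4·M_3 + 1·M_4 = 6(Δ_3 - Δ_2) = 72
Natural end conditions: M_0 = M_4 = 0.
Forward elimination and back-substitution give M_0 = 0, M_1 = 15/2, M_2 = -18, M_3 = 45/2, M_4 = 0.
On [1, 2], p'(x) = b_1 + 2c_1·(x - 1) + 3d_1·(x - 1)² with b_1 = Δ_1 - h_1(2M_1 + M_2)/6 = 5/2, c_1 = M_1/2 = 15/4, d_1 = (M_2 - M_1)/(6h_1) = -17/4. So p'(1) = 5/2.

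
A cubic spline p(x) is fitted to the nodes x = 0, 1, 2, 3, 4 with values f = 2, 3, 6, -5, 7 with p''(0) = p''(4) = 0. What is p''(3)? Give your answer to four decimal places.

43.1786

Write m_i for p''(x_i). With h_i = 1, 1, 1, 1 and divided differences Δ_i = 1, 3, -11, 12, the continuity of p' gives the tridiagonal system
  1·m_0 + 4·m_1 + 1·m_2 = 6(Δ_1 - Δ_0) = 12
  1·m_1 + 4·m_2 + 1·m_3 = 6(Δ_2 - Δ_1) = -84
  1·m_2 + 4·m_3 + 1·m_4 = 6(Δ_3 - Δ_2) = 138
Natural end conditions: m_0 = m_4 = 0.
Solving: m_0 = 0, m_1 = 327/28, m_2 = -243/7, m_3 = 1209/28, m_4 = 0.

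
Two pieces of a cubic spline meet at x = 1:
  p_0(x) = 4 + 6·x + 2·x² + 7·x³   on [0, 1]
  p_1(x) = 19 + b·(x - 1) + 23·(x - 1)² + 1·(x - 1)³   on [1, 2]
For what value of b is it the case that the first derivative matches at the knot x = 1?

31

p_0'(x) = 6 + 4·x + 21·x², so p_0'(1) = 31. On the right, p_1'(1) = b, so b = 31.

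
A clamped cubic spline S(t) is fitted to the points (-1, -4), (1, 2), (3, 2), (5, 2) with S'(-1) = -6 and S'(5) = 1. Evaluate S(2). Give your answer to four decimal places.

3.3333

Put σ_i = S'' at the i-th knot. Here h = (2, 2, 2) and Δ = (3, 0, 0), so the interior equations h_(i-1)·σ_(i-1) + 2(h_(i-1)+h_i)·σ_i + h_i·σ_(i+1) = 6(Δ_i − Δ_(i-1)) read
  2·σ_0 + 8·σ_1 + 2·σ_2 = 6(Δ_1 - Δ_0) = -18
  2·σ_1 + 8·σ_2 + 2·σ_3 = 6(Δ_2 - Δ_1) = 0
Clamped end conditions give two more equations: 2h_0·σ_0 + h_0·σ_1 = 6(Δ_0 - S'(-1)) = 54 and h_2·σ_2 + 2h_2·σ_3 = 6(S'(5) - Δ_2) = 6.
Hence σ_0 = 254/15, σ_1 = -103/15, σ_2 = 23/15, σ_3 = 11/15.
On [1, 3], S(t) = 2 + 61/15·(t - 1) - 103/30·(t - 1)² + 7/10·(t - 1)³.
With (t - 1) = 1: S(2) = 10/3.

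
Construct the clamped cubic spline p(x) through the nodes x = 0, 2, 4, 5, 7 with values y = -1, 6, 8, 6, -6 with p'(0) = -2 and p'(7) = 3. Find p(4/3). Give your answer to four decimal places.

2.7134

Write M_i for p''(x_i). With h_i = 2, 2, 1, 2 and divided differences Δ_i = 7/2, 1, -2, -6, the continuity of p' gives the tridiagonal system
  2·M_0 + 8·M_1 + 2·M_2 = 6(Δ_1 - Δ_0) = -15
  2·M_1 + 6·M_2 + 1·M_3 = 6(Δ_2 - Δ_1) = -18
  1·M_2 + 6·M_3 + 2·M_4 = 6(Δ_3 - Δ_2) = -24
Clamped end conditions give two more equations: 2h_0·M_0 + h_0·M_1 = 6(Δ_0 - p'(0)) = 33 and h_3·M_3 + 2h_3·M_4 = 6(p'(7) - Δ_3) = 54.
Hence M_0 = 1285/122, M_1 = -557/122, M_2 = 14/61, M_3 = -625/61, M_4 = 1136/61.
On [0, 2], p(x) = -1 - 2·x + 1285/244·x² - 307/244·x³.
With x = 4/3: p(4/3) = 4469/1647.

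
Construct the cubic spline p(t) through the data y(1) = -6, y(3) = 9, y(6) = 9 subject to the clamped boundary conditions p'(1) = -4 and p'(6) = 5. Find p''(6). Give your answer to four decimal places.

Write M_i for p''(x_i). With h_i = 2, 3 and divided differences Δ_i = 15/2, 0, the continuity of p' gives the tridiagonal system
  2·M_0 + 10·M_1 + 3·M_2 = 6(Δ_1 - Δ_0) = -45
Clamped end conditions give two more equations: 2h_0·M_0 + h_0·M_1 = 6(Δ_0 - p'(1)) = 69 and h_1·M_1 + 2h_1·M_2 = 6(p'(6) - Δ_1) = 30.
Forward elimination and back-substitution give M_0 = 471/20, M_1 = -63/5, M_2 = 113/10.

11.3000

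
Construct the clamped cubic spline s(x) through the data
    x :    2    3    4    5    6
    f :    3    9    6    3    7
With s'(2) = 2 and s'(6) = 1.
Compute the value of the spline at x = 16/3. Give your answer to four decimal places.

4.2513

Let M_i = s''(x_i). Step sizes h_i = 1, 1, 1, 1; slopes of the chords Δ_i = (y_(i+1) - y_i)/h_i = 6, -3, -3, 4.
  1·M_0 + 4·M_1 + 1·M_2 = 6(Δ_1 - Δ_0) = -54
  1·M_1 + 4·M_2 + 1·M_3 = 6(Δ_2 - Δ_1) = 0
  1·M_2 + 4·M_3 + 1·M_4 = 6(Δ_3 - Δ_2) = 42
Clamped end conditions give two more equations: 2h_0·M_0 + h_0·M_1 = 6(Δ_0 - s'(2)) = 24 and h_3·M_3 + 2h_3·M_4 = 6(s'(6) - Δ_3) = -18.
Hence M_0 = 605/28, M_1 = -269/14, M_2 = 5/4, M_3 = 199/14, M_4 = -451/28.
On [5, 6], s(x) = 3 + 109/56·(x - 5) + 199/28·(x - 5)² - 283/56·(x - 5)³.
With (x - 5) = 1/3: s(16/3) = 1607/378.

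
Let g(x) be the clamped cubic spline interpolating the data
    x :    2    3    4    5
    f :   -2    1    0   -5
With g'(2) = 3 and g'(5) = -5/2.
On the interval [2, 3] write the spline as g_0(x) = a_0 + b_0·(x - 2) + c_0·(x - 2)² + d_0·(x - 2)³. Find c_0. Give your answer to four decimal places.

Let M_i = g''(x_i). Step sizes h_i = 1, 1, 1; slopes of the chords Δ_i = (y_(i+1) - y_i)/h_i = 3, -1, -5.
  1·M_0 + 4·M_1 + 1·M_2 = 6(Δ_1 - Δ_0) = -24
  1·M_1 + 4·M_2 + 1·M_3 = 6(Δ_2 - Δ_1) = -24
Clamped end conditions give two more equations: 2h_0·M_0 + h_0·M_1 = 6(Δ_0 - g'(2)) = 0 and h_2·M_2 + 2h_2·M_3 = 6(g'(5) - Δ_2) = 15.
Forward elimination and back-substitution give M_0 = 7/3, M_1 = -14/3, M_2 = -23/3, M_3 = 34/3.
On [2, 3], with g_0(x) = a_0 + b_0·(x - 2) + c_0·(x - 2)² + d_0·(x - 2)³: c_0 = M_0/2 = 7/6, d_0 = (M_1 - M_0)/(6h_0) = -7/6, b_0 = Δ_0 - h_0(2M_0 + M_1)/6 = 3.

1.1667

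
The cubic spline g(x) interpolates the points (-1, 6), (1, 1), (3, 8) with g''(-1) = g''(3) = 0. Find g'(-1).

-4

With M_i denoting the second derivative at x_i, h_i = 2, 2, and Δ_i = (y_(i+1) − y_i)/h_i = -5/2, 7/2:
  2·M_0 + 8·M_1 + 2·M_2 = 6(Δ_1 - Δ_0) = 36
Natural end conditions: M_0 = M_2 = 0.
Hence M_0 = 0, M_1 = 9/2, M_2 = 0.
On [-1, 1], g'(x) = b_0 + 2c_0·(x + 1) + 3d_0·(x + 1)² with b_0 = Δ_0 - h_0(2M_0 + M_1)/6 = -4, c_0 = M_0/2 = 0, d_0 = (M_1 - M_0)/(6h_0) = 3/8. So g'(-1) = -4.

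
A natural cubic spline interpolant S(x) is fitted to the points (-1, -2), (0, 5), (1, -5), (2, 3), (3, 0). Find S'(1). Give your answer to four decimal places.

-1.7500

Let M_i = S''(x_i). Step sizes h_i = 1, 1, 1, 1; slopes of the chords Δ_i = (y_(i+1) - y_i)/h_i = 7, -10, 8, -3.
  1·M_0 + 4·M_1 + 1·M_2 = 6(Δ_1 - Δ_0) = -102
  1·M_1 + 4·M_2 + 1·M_3 = 6(Δ_2 - Δ_1) = 108
  1·M_2 + 4·M_3 + 1·M_4 = 6(Δ_3 - Δ_2) = -66
Natural end conditions: M_0 = M_4 = 0.
Hence M_0 = 0, M_1 = -507/14, M_2 = 300/7, M_3 = -381/14, M_4 = 0.
On [1, 2], S'(x) = b_2 + 2c_2·(x - 1) + 3d_2·(x - 1)² with b_2 = Δ_2 - h_2(2M_2 + M_3)/6 = -7/4, c_2 = M_2/2 = 150/7, d_2 = (M_3 - M_2)/(6h_2) = -327/28. So S'(1) = -7/4.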